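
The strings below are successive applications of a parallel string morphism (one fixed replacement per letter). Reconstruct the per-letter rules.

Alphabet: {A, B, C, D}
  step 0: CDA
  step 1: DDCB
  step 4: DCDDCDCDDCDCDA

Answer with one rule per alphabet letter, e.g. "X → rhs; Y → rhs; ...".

  step 0 ⇒ step 1: CDA ⇒ D·DC·B
    A ↦ B
    C ↦ D
    D ↦ DC
    B ↦ A  (constrained at step 1)

A->B, B->A, C->D, D->DC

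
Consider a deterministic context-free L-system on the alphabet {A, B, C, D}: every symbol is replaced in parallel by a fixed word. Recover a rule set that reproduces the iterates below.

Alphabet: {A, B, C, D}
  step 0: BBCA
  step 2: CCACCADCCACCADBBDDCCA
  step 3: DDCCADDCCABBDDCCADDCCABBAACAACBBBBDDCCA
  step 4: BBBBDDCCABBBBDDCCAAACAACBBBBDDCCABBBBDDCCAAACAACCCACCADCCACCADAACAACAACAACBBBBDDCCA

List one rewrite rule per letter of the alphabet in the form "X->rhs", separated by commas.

  step 3 ⇒ step 4: DDCCADDCCABBDDCCADDCCABBAACAACBBBBDDCCA ⇒ BB·BB·D·D·CCA·BB·BB·D·D·CCA·AAC·AAC·BB·BB·D·D·CCA·BB·BB·D·D·CCA·AAC·AAC·CCA·CCA·D·CCA·CCA·D·AAC·AAC·AAC·AAC·BB·BB·D·D·CCA
    A ↦ CCA
    B ↦ AAC
    C ↦ D
    D ↦ BB

A->CCA, B->AAC, C->D, D->BB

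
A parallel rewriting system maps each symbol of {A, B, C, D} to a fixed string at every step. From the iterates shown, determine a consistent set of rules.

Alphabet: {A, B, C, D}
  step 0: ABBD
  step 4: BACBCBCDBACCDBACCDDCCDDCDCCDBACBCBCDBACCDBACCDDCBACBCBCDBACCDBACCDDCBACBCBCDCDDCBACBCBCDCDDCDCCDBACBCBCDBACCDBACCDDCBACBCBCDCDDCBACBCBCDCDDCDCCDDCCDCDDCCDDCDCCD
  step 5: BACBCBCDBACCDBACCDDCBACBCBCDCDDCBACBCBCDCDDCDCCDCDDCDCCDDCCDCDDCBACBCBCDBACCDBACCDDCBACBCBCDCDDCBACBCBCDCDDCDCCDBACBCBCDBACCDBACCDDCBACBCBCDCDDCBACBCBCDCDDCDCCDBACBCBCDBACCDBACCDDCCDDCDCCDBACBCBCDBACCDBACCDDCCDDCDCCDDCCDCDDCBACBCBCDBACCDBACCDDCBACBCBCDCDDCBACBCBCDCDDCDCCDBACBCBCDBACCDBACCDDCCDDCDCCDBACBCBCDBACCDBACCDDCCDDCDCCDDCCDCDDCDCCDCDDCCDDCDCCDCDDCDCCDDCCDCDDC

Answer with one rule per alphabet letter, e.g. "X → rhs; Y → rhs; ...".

A->BCB, B->BAC, C->CD, D->DC

  step 4 ⇒ step 5: BACBCBCDBACCDBACCDDCCDDCDCCDBACBCBCDBACCDBACCDDCBACBCBCDBACCDBACCDDCBACBCBCDCDDCBACBCBCDCDDCDCCDBACBCBCDBACCDBACCDDCBACBCBCDCDDCBACBCBCDCDDCDCCDDCCDCDDCCDDCDCCD ⇒ BAC·BCB·CD·BAC·CD·BAC·CD·DC·BAC·BCB·CD·CD·DC·BAC·BCB·CD·CD·DC·DC·CD·CD·DC·DC·CD·DC·CD·CD·DC·BAC·BCB·CD·BAC·CD·BAC·CD·DC·BAC·BCB·CD·CD·DC·BAC·BCB·CD·CD·DC·DC·CD·BAC·BCB·CD·BAC·CD·BAC·CD·DC·BAC·BCB·CD·CD·DC·BAC·BCB·CD·CD·DC·DC·CD·BAC·BCB·CD·BAC·CD·BAC·CD·DC·CD·DC·DC·CD·BAC·BCB·CD·BAC·CD·BAC·CD·DC·CD·DC·DC·CD·DC·CD·CD·DC·BAC·BCB·CD·BAC·CD·BAC·CD·DC·BAC·BCB·CD·CD·DC·BAC·BCB·CD·CD·DC·DC·CD·BAC·BCB·CD·BAC·CD·BAC·CD·DC·CD·DC·DC·CD·BAC·BCB·CD·BAC·CD·BAC·CD·DC·CD·DC·DC·CD·DC·CD·CD·DC·DC·CD·CD·DC·CD·DC·DC·CD·CD·DC·DC·CD·DC·CD·CD·DC
    A ↦ BCB
    B ↦ BAC
    C ↦ CD
    D ↦ DC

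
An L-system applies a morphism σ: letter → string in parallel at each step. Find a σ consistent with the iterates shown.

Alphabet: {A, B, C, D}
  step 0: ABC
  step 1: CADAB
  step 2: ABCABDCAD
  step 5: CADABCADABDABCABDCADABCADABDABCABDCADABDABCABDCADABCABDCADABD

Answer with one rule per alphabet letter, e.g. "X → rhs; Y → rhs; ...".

  step 1 ⇒ step 2: CADAB ⇒ AB·C·ABD·C·AD
    A ↦ C
    B ↦ AD
    C ↦ AB
    D ↦ ABD

A->C, B->AD, C->AB, D->ABD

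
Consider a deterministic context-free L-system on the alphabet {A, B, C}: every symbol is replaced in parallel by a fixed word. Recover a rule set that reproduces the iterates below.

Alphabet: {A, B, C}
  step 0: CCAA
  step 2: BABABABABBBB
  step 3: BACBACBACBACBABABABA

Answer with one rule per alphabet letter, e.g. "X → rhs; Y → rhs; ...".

A->C, B->BA, C->BB

  step 2 ⇒ step 3: BABABABABBBB ⇒ BA·C·BA·C·BA·C·BA·C·BA·BA·BA·BA
    A ↦ C
    B ↦ BA
    C ↦ BB  (constrained at step 0)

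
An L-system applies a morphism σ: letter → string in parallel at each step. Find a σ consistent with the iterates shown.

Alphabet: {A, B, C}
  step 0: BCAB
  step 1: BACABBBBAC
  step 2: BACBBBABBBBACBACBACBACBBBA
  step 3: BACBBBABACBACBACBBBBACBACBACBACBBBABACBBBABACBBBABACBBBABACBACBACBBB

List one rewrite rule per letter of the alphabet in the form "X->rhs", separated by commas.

  step 2 ⇒ step 3: BACBBBABBBBACBACBACBACBBBA ⇒ BAC·BBB·A·BAC·BAC·BAC·BBB·BAC·BAC·BAC·BAC·BBB·A·BAC·BBB·A·BAC·BBB·A·BAC·BBB·A·BAC·BAC·BAC·BBB
    A ↦ BBB
    B ↦ BAC
    C ↦ A

A->BBB, B->BAC, C->A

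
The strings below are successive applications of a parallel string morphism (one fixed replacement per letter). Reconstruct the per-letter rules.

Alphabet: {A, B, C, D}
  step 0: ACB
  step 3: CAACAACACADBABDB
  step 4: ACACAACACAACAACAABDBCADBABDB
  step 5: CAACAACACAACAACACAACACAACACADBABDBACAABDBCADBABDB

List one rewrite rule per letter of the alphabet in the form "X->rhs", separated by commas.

  step 4 ⇒ step 5: ACACAACACAACAACAABDBCADBABDB ⇒ CA·A·CA·A·CA·CA·A·CA·A·CA·CA·A·CA·CA·A·CA·CA·DB·AB·DB·A·CA·AB·DB·CA·DB·AB·DB
    A ↦ CA
    B ↦ DB
    C ↦ A
    D ↦ AB

A->CA, B->DB, C->A, D->AB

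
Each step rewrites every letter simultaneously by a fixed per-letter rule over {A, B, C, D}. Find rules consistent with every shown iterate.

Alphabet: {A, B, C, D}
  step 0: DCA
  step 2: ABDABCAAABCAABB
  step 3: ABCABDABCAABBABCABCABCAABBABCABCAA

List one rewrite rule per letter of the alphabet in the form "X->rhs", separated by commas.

  step 2 ⇒ step 3: ABDABCAAABCAABB ⇒ ABC·A·BD·ABC·A·ABB·ABC·ABC·ABC·A·ABB·ABC·ABC·A·A
    A ↦ ABC
    B ↦ A
    C ↦ ABB
    D ↦ BD

A->ABC, B->A, C->ABB, D->BD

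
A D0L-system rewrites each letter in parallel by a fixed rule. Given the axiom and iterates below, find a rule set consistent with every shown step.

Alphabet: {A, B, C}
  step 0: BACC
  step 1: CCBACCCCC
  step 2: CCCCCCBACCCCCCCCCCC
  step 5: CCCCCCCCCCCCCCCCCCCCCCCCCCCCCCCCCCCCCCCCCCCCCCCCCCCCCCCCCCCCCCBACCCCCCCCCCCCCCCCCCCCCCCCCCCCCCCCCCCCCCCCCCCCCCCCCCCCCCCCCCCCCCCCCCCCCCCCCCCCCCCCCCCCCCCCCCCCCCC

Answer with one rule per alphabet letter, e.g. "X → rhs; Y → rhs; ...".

  step 1 ⇒ step 2: CCBACCCCC ⇒ CC·CC·CCB·AC·CC·CC·CC·CC·CC
    A ↦ AC
    B ↦ CCB
    C ↦ CC

A->AC, B->CCB, C->CC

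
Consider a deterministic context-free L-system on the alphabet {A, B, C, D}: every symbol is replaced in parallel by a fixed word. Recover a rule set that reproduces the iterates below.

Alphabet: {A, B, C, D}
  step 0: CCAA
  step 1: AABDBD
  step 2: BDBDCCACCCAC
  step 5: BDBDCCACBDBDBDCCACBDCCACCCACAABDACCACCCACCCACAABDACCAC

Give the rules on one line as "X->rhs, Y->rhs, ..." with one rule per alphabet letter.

  step 1 ⇒ step 2: AABDBD ⇒ BD·BD·CCA·C·CCA·C
    A ↦ BD
    B ↦ CCA
    D ↦ C
  step 0 ⇒ step 1: CCAA ⇒ A·A·BD·BD
    C ↦ A

A->BD, B->CCA, C->A, D->C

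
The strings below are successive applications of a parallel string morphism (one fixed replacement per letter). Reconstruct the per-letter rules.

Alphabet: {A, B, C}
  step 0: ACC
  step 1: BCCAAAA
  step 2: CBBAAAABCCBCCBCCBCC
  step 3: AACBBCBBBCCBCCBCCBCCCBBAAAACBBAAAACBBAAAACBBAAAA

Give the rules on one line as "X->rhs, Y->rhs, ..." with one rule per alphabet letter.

A->BCC, B->CBB, C->AA

  step 2 ⇒ step 3: CBBAAAABCCBCCBCCBCC ⇒ AA·CBB·CBB·BCC·BCC·BCC·BCC·CBB·AA·AA·CBB·AA·AA·CBB·AA·AA·CBB·AA·AA
    A ↦ BCC
    B ↦ CBB
    C ↦ AA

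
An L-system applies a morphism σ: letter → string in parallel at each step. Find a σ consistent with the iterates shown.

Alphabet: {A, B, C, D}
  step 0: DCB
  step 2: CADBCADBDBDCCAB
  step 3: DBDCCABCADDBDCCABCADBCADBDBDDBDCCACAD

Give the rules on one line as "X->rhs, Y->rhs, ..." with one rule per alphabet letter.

A->CCA, B->CAD, C->DBD, D->B

  step 2 ⇒ step 3: CADBCADBDBDCCAB ⇒ DBD·CCA·B·CAD·DBD·CCA·B·CAD·B·CAD·B·DBD·DBD·CCA·CAD
    A ↦ CCA
    B ↦ CAD
    C ↦ DBD
    D ↦ B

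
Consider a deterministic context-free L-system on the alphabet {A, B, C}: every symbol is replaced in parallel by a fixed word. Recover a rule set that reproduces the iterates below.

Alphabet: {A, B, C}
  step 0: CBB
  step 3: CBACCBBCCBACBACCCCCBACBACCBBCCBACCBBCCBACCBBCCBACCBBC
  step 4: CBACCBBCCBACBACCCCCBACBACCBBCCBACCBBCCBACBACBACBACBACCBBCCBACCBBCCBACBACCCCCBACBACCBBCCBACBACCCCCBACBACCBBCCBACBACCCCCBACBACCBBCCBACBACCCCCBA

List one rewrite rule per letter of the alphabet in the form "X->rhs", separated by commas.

A->BBC, B->CC, C->CBA

  step 3 ⇒ step 4: CBACCBBCCBACBACCCCCBACBACCBBCCBACCBBCCBACCBBCCBACCBBC ⇒ CBA·CC·BBC·CBA·CBA·CC·CC·CBA·CBA·CC·BBC·CBA·CC·BBC·CBA·CBA·CBA·CBA·CBA·CC·BBC·CBA·CC·BBC·CBA·CBA·CC·CC·CBA·CBA·CC·BBC·CBA·CBA·CC·CC·CBA·CBA·CC·BBC·CBA·CBA·CC·CC·CBA·CBA·CC·BBC·CBA·CBA·CC·CC·CBA
    A ↦ BBC
    B ↦ CC
    C ↦ CBA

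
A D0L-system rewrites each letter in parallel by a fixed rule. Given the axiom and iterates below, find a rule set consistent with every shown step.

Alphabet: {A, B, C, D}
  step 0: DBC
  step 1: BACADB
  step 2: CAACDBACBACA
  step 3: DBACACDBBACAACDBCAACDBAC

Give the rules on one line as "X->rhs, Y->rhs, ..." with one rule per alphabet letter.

  step 2 ⇒ step 3: CAACDBACBACA ⇒ DB·AC·AC·DB·BA·CA·AC·DB·CA·AC·DB·AC
    A ↦ AC
    B ↦ CA
    C ↦ DB
    D ↦ BA

A->AC, B->CA, C->DB, D->BA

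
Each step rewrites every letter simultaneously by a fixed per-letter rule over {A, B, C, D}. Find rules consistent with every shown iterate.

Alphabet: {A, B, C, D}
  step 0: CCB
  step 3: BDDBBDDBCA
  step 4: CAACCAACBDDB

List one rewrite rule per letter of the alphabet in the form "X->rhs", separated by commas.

A->DB, B->C, C->BD, D->A

  step 3 ⇒ step 4: BDDBBDDBCA ⇒ C·A·A·C·C·A·A·C·BD·DB
    A ↦ DB
    B ↦ C
    C ↦ BD
    D ↦ A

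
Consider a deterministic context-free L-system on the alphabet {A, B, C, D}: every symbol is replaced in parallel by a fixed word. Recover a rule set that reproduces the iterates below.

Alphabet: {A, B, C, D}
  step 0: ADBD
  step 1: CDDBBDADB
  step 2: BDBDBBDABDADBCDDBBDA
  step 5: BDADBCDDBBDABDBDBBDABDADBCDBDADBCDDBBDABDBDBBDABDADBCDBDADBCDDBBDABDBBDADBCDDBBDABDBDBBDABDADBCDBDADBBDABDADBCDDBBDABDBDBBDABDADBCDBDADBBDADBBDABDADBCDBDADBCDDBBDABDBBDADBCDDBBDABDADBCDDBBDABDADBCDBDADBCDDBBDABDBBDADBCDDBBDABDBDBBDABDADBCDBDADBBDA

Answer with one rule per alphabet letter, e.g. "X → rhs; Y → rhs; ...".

  step 1 ⇒ step 2: CDDBBDADB ⇒ B·DB·DB·BDA·BDA·DB·CD·DB·BDA
    A ↦ CD
    B ↦ BDA
    C ↦ B
    D ↦ DB

A->CD, B->BDA, C->B, D->DB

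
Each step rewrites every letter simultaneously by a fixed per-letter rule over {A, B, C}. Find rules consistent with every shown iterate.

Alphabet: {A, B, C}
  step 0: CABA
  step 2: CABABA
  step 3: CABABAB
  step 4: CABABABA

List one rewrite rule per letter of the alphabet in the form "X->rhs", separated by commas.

A->B, B->A, C->CA

  step 3 ⇒ step 4: CABABAB ⇒ CA·B·A·B·A·B·A
    A ↦ B
    B ↦ A
    C ↦ CA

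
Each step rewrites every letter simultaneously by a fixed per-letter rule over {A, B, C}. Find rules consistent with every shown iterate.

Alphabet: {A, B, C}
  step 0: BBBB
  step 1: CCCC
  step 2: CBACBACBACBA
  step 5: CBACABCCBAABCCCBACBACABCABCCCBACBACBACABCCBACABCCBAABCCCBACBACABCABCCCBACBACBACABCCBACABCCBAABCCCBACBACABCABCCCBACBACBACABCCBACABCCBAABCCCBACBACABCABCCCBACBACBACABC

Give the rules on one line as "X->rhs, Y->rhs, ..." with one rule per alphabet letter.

A->ABC, B->C, C->CBA

  step 1 ⇒ step 2: CCCC ⇒ CBA·CBA·CBA·CBA
    C ↦ CBA
    A ↦ ABC  (constrained at step 2)
  step 0 ⇒ step 1: BBBB ⇒ C·C·C·C
    B ↦ C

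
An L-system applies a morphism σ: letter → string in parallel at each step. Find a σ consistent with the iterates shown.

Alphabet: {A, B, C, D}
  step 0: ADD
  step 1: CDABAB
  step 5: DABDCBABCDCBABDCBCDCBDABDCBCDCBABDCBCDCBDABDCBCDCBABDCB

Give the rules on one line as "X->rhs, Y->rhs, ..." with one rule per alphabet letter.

  step 0 ⇒ step 1: ADD ⇒ CD·AB·AB
    A ↦ CD
    D ↦ AB
    B ↦ CB  (constrained at step 1)
    C ↦ D  (constrained at step 1)

A->CD, B->CB, C->D, D->AB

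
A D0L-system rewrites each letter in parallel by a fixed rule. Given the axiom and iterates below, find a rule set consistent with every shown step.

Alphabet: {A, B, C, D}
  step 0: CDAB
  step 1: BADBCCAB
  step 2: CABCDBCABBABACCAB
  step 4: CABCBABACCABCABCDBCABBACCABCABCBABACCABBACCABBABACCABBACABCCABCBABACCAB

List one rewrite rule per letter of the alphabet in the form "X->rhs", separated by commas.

A->C, B->CAB, C->BA, D->DB

  step 1 ⇒ step 2: BADBCCAB ⇒ CAB·C·DB·CAB·BA·BA·C·CAB
    A ↦ C
    B ↦ CAB
    C ↦ BA
    D ↦ DB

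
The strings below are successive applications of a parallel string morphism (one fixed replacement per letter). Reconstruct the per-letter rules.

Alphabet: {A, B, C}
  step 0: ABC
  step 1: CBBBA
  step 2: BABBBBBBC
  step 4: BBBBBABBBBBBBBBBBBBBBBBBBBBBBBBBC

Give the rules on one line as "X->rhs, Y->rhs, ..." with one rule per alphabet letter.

  step 1 ⇒ step 2: CBBBA ⇒ BA·BB·BB·BB·C
    A ↦ C
    B ↦ BB
    C ↦ BA

A->C, B->BB, C->BA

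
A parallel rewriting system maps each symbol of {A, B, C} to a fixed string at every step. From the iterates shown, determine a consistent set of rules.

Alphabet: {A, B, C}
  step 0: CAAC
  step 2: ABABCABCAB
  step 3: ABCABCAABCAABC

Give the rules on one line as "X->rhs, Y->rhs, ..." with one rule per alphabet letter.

A->AB, B->C, C->A

  step 2 ⇒ step 3: ABABCABCAB ⇒ AB·C·AB·C·A·AB·C·A·AB·C
    A ↦ AB
    B ↦ C
    C ↦ A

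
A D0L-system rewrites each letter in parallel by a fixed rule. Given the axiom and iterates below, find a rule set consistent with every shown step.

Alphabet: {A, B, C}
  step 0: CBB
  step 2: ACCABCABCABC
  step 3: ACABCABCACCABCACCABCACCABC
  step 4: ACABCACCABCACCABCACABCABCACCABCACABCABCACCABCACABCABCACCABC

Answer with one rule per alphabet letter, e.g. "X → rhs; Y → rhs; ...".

A->AC, B->C, C->ABC

  step 3 ⇒ step 4: ACABCABCACCABCACCABCACCABC ⇒ AC·ABC·AC·C·ABC·AC·C·ABC·AC·ABC·ABC·AC·C·ABC·AC·ABC·ABC·AC·C·ABC·AC·ABC·ABC·AC·C·ABC
    A ↦ AC
    B ↦ C
    C ↦ ABC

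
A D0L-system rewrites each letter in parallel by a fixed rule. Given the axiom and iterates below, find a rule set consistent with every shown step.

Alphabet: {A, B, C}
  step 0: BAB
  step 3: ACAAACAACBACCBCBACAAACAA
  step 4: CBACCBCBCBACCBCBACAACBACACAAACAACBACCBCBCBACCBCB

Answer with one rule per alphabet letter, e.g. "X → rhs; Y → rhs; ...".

A->CB, B->AA, C->AC

  step 3 ⇒ step 4: ACAAACAACBACCBCBACAAACAA ⇒ CB·AC·CB·CB·CB·AC·CB·CB·AC·AA·CB·AC·AC·AA·AC·AA·CB·AC·CB·CB·CB·AC·CB·CB
    A ↦ CB
    B ↦ AA
    C ↦ AC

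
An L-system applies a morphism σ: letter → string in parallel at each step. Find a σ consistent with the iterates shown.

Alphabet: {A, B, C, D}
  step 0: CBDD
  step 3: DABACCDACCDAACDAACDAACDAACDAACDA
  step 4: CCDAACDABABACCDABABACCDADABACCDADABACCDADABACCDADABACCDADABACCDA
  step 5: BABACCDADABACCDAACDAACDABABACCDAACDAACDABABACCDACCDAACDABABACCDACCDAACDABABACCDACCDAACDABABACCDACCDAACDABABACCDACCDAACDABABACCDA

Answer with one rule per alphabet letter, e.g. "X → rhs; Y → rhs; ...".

  step 4 ⇒ step 5: CCDAACDABABACCDABABACCDADABACCDADABACCDADABACCDADABACCDADABACCDA ⇒ BA·BA·CC·DA·DA·BA·CC·DA·AC·DA·AC·DA·BA·BA·CC·DA·AC·DA·AC·DA·BA·BA·CC·DA·CC·DA·AC·DA·BA·BA·CC·DA·CC·DA·AC·DA·BA·BA·CC·DA·CC·DA·AC·DA·BA·BA·CC·DA·CC·DA·AC·DA·BA·BA·CC·DA·CC·DA·AC·DA·BA·BA·CC·DA
    A ↦ DA
    B ↦ AC
    C ↦ BA
    D ↦ CC

A->DA, B->AC, C->BA, D->CC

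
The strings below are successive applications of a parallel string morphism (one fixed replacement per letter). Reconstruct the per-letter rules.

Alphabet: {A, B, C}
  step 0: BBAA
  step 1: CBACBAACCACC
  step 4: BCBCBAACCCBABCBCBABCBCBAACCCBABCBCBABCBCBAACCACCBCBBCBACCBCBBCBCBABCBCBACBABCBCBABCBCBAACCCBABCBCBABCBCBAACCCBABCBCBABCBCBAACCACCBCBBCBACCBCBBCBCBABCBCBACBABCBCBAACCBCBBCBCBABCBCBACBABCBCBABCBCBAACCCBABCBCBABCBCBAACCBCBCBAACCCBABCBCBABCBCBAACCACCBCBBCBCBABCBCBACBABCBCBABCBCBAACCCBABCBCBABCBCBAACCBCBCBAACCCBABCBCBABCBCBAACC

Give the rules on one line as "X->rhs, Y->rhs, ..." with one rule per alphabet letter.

  step 0 ⇒ step 1: BBAA ⇒ CBA·CBA·ACC·ACC
    A ↦ ACC
    B ↦ CBA
    C ↦ BCB  (constrained at step 1)

A->ACC, B->CBA, C->BCB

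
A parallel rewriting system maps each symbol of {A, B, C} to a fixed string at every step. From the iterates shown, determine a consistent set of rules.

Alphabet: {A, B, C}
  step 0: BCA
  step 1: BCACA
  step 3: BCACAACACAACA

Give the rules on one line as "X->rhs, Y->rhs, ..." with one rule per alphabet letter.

A->CA, B->BC, C->A

  step 0 ⇒ step 1: BCA ⇒ BC·A·CA
    A ↦ CA
    B ↦ BC
    C ↦ A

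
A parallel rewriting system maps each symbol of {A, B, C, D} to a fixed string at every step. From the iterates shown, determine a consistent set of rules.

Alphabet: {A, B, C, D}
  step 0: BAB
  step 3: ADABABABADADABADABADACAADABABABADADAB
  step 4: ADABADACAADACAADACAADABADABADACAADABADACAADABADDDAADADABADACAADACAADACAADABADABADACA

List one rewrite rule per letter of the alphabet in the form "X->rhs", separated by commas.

  step 3 ⇒ step 4: ADABABABADADABADABADACAADABABABADADAB ⇒ AD·AB·AD·ACA·AD·ACA·AD·ACA·AD·AB·AD·AB·AD·ACA·AD·AB·AD·ACA·AD·AB·AD·DDA·AD·AD·AB·AD·ACA·AD·ACA·AD·ACA·AD·AB·AD·AB·AD·ACA
    A ↦ AD
    B ↦ ACA
    C ↦ DDA
    D ↦ AB

A->AD, B->ACA, C->DDA, D->AB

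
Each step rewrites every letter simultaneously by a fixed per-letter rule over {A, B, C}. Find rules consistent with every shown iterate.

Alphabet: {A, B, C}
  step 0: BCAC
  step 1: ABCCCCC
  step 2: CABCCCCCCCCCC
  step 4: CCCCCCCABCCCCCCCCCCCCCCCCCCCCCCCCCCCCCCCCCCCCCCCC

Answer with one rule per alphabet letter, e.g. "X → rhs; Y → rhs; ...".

  step 1 ⇒ step 2: ABCCCCC ⇒ C·AB·CC·CC·CC·CC·CC
    A ↦ C
    B ↦ AB
    C ↦ CC

A->C, B->AB, C->CC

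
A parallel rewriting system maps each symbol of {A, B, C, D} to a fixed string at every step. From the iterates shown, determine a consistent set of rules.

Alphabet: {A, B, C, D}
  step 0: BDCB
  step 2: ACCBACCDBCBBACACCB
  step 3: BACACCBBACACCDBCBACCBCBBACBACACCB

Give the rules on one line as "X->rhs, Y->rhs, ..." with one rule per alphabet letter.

  step 2 ⇒ step 3: ACCBACCDBCBBACACCB ⇒ B·AC·AC·CB·B·AC·AC·CDB·CB·AC·CB·CB·B·AC·B·AC·AC·CB
    A ↦ B
    B ↦ CB
    C ↦ AC
    D ↦ CDB

A->B, B->CB, C->AC, D->CDB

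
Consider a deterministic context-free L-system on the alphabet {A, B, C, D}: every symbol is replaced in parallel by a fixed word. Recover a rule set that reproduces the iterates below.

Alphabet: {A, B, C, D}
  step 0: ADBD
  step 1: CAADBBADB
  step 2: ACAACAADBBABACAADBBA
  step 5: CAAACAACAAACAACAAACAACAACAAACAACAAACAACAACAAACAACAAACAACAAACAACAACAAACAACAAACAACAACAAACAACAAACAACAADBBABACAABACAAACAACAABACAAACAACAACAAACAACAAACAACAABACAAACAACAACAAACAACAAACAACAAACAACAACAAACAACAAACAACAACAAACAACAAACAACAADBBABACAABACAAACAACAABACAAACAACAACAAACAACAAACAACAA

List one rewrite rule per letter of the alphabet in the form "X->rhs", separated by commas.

  step 1 ⇒ step 2: CAADBBADB ⇒ A·CAA·CAA·DB·BA·BA·CAA·DB·BA
    A ↦ CAA
    B ↦ BA
    C ↦ A
    D ↦ DB

A->CAA, B->BA, C->A, D->DB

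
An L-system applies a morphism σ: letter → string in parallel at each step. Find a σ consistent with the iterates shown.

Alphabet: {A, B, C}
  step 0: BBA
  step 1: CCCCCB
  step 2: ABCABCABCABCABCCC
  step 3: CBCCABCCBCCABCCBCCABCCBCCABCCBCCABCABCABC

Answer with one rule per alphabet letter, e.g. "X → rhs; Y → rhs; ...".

  step 2 ⇒ step 3: ABCABCABCABCABCCC ⇒ CB·CC·ABC·CB·CC·ABC·CB·CC·ABC·CB·CC·ABC·CB·CC·ABC·ABC·ABC
    A ↦ CB
    B ↦ CC
    C ↦ ABC

A->CB, B->CC, C->ABC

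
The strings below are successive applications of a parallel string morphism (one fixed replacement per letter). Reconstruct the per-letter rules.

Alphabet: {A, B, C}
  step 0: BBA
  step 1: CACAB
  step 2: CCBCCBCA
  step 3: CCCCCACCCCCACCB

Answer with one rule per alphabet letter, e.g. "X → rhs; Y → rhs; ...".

  step 2 ⇒ step 3: CCBCCBCA ⇒ CC·CC·CA·CC·CC·CA·CC·B
    A ↦ B
    B ↦ CA
    C ↦ CC

A->B, B->CA, C->CC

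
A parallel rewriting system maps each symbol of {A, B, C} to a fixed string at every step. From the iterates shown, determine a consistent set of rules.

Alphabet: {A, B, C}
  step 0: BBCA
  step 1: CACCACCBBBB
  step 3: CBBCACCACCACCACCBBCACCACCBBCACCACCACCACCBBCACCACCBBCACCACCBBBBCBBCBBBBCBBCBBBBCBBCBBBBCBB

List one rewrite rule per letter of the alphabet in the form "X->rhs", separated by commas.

  step 0 ⇒ step 1: BBCA ⇒ CAC·CAC·CBB·BB
    A ↦ BB
    B ↦ CAC
    C ↦ CBB

A->BB, B->CAC, C->CBB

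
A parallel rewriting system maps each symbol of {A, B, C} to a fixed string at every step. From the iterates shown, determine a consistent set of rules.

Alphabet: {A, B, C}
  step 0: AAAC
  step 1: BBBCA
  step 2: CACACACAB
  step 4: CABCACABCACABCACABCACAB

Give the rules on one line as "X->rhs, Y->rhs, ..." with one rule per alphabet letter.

A->B, B->CA, C->CA

  step 1 ⇒ step 2: BBBCA ⇒ CA·CA·CA·CA·B
    A ↦ B
    B ↦ CA
    C ↦ CA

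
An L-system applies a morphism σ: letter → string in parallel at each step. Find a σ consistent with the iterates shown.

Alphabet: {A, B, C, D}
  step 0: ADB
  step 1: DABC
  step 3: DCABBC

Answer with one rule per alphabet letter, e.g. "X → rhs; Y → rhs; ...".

A->D, B->C, C->B, D->AB

  step 0 ⇒ step 1: ADB ⇒ D·AB·C
    A ↦ D
    B ↦ C
    D ↦ AB
    C ↦ B  (constrained at step 1)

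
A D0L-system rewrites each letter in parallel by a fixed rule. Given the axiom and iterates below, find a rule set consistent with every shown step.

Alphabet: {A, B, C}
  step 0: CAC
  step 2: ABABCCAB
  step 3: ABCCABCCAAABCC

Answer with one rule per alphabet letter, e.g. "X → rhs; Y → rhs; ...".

A->AB, B->CC, C->A

  step 2 ⇒ step 3: ABABCCAB ⇒ AB·CC·AB·CC·A·A·AB·CC
    A ↦ AB
    B ↦ CC
    C ↦ A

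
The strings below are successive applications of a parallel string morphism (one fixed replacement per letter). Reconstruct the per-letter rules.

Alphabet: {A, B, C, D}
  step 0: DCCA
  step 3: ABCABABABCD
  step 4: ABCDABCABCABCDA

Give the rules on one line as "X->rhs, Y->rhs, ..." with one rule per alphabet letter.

  step 3 ⇒ step 4: ABCABABABCD ⇒ AB·C·D·AB·C·AB·C·AB·C·D·A
    A ↦ AB
    B ↦ C
    C ↦ D
    D ↦ A

A->AB, B->C, C->D, D->A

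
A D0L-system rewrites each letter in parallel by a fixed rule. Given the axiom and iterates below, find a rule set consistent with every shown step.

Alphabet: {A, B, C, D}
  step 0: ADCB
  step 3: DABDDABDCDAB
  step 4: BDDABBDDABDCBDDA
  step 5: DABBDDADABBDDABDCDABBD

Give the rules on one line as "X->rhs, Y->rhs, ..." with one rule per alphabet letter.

  step 4 ⇒ step 5: BDDABBDDABDCBDDA ⇒ DA·B·B·D·DA·DA·B·B·D·DA·B·DC·DA·B·B·D
    A ↦ D
    B ↦ DA
    C ↦ DC
    D ↦ B

A->D, B->DA, C->DC, D->B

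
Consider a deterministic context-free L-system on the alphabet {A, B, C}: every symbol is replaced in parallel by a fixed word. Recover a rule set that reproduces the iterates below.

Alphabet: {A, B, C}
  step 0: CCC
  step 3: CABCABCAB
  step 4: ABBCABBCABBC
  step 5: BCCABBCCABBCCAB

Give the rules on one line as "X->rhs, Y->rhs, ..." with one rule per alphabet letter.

A->B, B->C, C->AB

  step 4 ⇒ step 5: ABBCABBCABBC ⇒ B·C·C·AB·B·C·C·AB·B·C·C·AB
    A ↦ B
    B ↦ C
    C ↦ AB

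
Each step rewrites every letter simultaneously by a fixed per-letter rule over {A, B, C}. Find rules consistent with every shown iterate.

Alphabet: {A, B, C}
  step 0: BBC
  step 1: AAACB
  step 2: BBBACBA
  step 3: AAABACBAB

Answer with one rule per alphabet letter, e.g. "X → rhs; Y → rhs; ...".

A->B, B->A, C->ACB

  step 2 ⇒ step 3: BBBACBA ⇒ A·A·A·B·ACB·A·B
    A ↦ B
    B ↦ A
    C ↦ ACB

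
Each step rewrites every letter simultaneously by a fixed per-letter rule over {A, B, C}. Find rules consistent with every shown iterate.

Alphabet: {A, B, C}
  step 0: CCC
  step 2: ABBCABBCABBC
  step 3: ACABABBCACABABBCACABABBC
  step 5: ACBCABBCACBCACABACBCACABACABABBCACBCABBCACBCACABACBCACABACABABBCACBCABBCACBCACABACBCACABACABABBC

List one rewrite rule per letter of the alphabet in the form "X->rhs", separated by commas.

  step 2 ⇒ step 3: ABBCABBCABBC ⇒ AC·AB·AB·BC·AC·AB·AB·BC·AC·AB·AB·BC
    A ↦ AC
    B ↦ AB
    C ↦ BC

A->AC, B->AB, C->BC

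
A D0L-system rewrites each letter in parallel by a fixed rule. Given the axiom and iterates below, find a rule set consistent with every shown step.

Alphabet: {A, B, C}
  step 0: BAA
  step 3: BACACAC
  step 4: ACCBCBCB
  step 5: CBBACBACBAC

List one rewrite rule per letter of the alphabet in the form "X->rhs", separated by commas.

A->C, B->AC, C->B

  step 4 ⇒ step 5: ACCBCBCB ⇒ C·B·B·AC·B·AC·B·AC
    A ↦ C
    B ↦ AC
    C ↦ B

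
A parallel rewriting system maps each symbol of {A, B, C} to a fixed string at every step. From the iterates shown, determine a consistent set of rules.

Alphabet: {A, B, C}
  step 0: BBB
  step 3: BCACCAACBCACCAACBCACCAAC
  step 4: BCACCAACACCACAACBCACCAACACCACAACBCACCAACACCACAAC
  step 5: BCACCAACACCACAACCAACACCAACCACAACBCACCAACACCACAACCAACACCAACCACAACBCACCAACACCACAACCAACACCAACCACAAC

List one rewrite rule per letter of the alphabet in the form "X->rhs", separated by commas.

A->CA, B->BC, C->AC

  step 4 ⇒ step 5: BCACCAACACCACAACBCACCAACACCACAACBCACCAACACCACAAC ⇒ BC·AC·CA·AC·AC·CA·CA·AC·CA·AC·AC·CA·AC·CA·CA·AC·BC·AC·CA·AC·AC·CA·CA·AC·CA·AC·AC·CA·AC·CA·CA·AC·BC·AC·CA·AC·AC·CA·CA·AC·CA·AC·AC·CA·AC·CA·CA·AC
    A ↦ CA
    B ↦ BC
    C ↦ AC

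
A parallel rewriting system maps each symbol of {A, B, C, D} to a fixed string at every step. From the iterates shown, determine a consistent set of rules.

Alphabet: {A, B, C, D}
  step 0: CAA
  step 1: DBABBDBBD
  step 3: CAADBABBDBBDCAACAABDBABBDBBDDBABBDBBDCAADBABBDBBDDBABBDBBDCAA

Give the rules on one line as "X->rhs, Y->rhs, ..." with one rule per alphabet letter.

  step 0 ⇒ step 1: CAA ⇒ DBA·BBD·BBD
    A ↦ BBD
    C ↦ DBA
    B ↦ CAA  (constrained at step 1)
    D ↦ B  (constrained at step 1)

A->BBD, B->CAA, C->DBA, D->B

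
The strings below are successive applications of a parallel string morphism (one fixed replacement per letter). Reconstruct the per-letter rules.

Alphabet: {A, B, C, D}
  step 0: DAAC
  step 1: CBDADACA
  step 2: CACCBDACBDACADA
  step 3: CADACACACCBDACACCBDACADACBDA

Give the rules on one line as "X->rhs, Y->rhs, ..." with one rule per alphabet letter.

A->DA, B->C, C->CA, D->CB

  step 2 ⇒ step 3: CACCBDACBDACADA ⇒ CA·DA·CA·CA·C·CB·DA·CA·C·CB·DA·CA·DA·CB·DA
    A ↦ DA
    B ↦ C
    C ↦ CA
    D ↦ CB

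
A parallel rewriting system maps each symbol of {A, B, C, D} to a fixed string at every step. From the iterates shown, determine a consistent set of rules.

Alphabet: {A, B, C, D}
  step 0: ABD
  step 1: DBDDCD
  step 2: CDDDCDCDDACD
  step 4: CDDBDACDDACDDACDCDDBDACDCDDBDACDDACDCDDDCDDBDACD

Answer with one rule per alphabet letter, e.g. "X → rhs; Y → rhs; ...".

A->DB, B->DD, C->DA, D->CD

  step 1 ⇒ step 2: DBDDCD ⇒ CD·DD·CD·CD·DA·CD
    B ↦ DD
    C ↦ DA
    D ↦ CD
  step 0 ⇒ step 1: ABD ⇒ DB·DD·CD
    A ↦ DB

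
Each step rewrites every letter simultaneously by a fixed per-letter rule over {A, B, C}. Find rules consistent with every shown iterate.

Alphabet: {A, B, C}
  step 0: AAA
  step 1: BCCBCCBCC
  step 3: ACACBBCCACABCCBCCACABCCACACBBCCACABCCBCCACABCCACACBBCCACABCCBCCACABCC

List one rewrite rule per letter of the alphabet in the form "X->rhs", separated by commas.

A->BCC, B->CB, C->ACA

  step 0 ⇒ step 1: AAA ⇒ BCC·BCC·BCC
    A ↦ BCC
    B ↦ CB  (constrained at step 1)
    C ↦ ACA  (constrained at step 1)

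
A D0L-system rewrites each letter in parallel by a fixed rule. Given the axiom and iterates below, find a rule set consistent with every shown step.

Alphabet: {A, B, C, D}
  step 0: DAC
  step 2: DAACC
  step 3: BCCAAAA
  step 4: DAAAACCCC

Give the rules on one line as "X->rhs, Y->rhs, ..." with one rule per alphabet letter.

A->C, B->D, C->AA, D->B

  step 3 ⇒ step 4: BCCAAAA ⇒ D·AA·AA·C·C·C·C
    A ↦ C
    B ↦ D
    C ↦ AA
  step 2 ⇒ step 3: DAACC ⇒ B·C·C·AA·AA
    D ↦ B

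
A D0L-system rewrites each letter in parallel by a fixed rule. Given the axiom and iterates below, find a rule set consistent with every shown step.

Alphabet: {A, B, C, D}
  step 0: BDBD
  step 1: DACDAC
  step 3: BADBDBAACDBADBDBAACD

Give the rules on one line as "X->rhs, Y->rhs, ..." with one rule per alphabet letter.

  step 0 ⇒ step 1: BDBD ⇒ D·AC·D·AC
    B ↦ D
    D ↦ AC
    A ↦ BA  (constrained at step 1)
    C ↦ DB  (constrained at step 1)

A->BA, B->D, C->DB, D->AC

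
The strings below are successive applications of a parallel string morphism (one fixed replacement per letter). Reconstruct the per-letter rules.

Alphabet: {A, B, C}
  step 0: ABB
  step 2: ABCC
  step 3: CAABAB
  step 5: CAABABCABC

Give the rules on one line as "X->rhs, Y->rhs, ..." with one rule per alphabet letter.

A->C, B->A, C->AB

  step 2 ⇒ step 3: ABCC ⇒ C·A·AB·AB
    A ↦ C
    B ↦ A
    C ↦ AB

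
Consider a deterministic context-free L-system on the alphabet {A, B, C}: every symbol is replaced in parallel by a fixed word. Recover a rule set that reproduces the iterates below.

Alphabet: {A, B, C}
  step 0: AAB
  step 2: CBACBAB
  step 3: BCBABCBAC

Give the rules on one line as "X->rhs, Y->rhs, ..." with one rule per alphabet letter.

A->BA, B->C, C->B

  step 2 ⇒ step 3: CBACBAB ⇒ B·C·BA·B·C·BA·C
    A ↦ BA
    B ↦ C
    C ↦ B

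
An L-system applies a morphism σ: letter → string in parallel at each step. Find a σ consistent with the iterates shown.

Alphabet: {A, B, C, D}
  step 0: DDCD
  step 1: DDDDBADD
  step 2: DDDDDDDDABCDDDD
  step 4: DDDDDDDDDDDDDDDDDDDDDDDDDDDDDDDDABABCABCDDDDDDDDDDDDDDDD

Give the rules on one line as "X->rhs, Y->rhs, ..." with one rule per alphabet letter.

A->BC, B->A, C->BA, D->DD

  step 1 ⇒ step 2: DDDDBADD ⇒ DD·DD·DD·DD·A·BC·DD·DD
    A ↦ BC
    B ↦ A
    D ↦ DD
  step 0 ⇒ step 1: DDCD ⇒ DD·DD·BA·DD
    C ↦ BA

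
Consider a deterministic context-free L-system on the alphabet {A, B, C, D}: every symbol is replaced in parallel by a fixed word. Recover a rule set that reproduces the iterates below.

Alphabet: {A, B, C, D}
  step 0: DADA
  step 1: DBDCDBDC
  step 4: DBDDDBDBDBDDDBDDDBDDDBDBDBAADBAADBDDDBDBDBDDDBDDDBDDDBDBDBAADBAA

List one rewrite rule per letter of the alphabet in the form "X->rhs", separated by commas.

  step 0 ⇒ step 1: DADA ⇒ DB·DC·DB·DC
    A ↦ DC
    D ↦ DB
    B ↦ DD  (constrained at step 1)
    C ↦ AA  (constrained at step 1)

A->DC, B->DD, C->AA, D->DB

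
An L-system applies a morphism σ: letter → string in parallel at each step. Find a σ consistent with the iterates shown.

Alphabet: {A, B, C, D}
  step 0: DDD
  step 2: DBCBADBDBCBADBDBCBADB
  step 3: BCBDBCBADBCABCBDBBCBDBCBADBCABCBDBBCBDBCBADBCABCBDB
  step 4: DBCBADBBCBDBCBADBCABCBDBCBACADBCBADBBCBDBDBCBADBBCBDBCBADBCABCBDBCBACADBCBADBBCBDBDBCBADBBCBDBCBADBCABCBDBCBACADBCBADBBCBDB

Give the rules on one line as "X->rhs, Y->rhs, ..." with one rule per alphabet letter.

A->CA, B->DB, C->CBA, D->BCB

  step 3 ⇒ step 4: BCBDBCBADBCABCBDBBCBDBCBADBCABCBDBBCBDBCBADBCABCBDB ⇒ DB·CBA·DB·BCB·DB·CBA·DB·CA·BCB·DB·CBA·CA·DB·CBA·DB·BCB·DB·DB·CBA·DB·BCB·DB·CBA·DB·CA·BCB·DB·CBA·CA·DB·CBA·DB·BCB·DB·DB·CBA·DB·BCB·DB·CBA·DB·CA·BCB·DB·CBA·CA·DB·CBA·DB·BCB·DB
    A ↦ CA
    B ↦ DB
    C ↦ CBA
    D ↦ BCB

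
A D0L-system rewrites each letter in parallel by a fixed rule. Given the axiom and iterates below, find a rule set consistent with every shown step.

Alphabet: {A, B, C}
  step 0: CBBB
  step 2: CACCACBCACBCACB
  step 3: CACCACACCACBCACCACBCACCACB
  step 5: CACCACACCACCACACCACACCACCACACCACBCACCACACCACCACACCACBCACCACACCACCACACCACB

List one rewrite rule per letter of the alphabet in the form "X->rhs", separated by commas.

  step 2 ⇒ step 3: CACCACBCACBCACB ⇒ CA·C·CA·CA·C·CA·CB·CA·C·CA·CB·CA·C·CA·CB
    A ↦ C
    B ↦ CB
    C ↦ CA

A->C, B->CB, C->CA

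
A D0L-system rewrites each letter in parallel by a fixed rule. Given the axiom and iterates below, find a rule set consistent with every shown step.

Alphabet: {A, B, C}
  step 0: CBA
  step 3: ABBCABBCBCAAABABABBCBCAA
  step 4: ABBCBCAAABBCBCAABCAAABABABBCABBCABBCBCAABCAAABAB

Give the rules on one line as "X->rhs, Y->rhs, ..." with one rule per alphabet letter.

A->AB, B->BC, C->AA

  step 3 ⇒ step 4: ABBCABBCBCAAABABABBCBCAA ⇒ AB·BC·BC·AA·AB·BC·BC·AA·BC·AA·AB·AB·AB·BC·AB·BC·AB·BC·BC·AA·BC·AA·AB·AB
    A ↦ AB
    B ↦ BC
    C ↦ AA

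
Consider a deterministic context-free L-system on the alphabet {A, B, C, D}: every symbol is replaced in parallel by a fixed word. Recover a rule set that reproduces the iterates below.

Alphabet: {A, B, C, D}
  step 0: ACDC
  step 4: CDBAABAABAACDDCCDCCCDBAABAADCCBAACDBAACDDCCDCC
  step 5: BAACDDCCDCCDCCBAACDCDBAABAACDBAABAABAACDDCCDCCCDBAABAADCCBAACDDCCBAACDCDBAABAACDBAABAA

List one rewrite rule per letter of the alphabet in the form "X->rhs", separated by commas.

A->C, B->D, C->BAA, D->CD

  step 4 ⇒ step 5: CDBAABAABAACDDCCDCCCDBAABAADCCBAACDBAACDDCCDCC ⇒ BAA·CD·D·C·C·D·C·C·D·C·C·BAA·CD·CD·BAA·BAA·CD·BAA·BAA·BAA·CD·D·C·C·D·C·C·CD·BAA·BAA·D·C·C·BAA·CD·D·C·C·BAA·CD·CD·BAA·BAA·CD·BAA·BAA
    A ↦ C
    B ↦ D
    C ↦ BAA
    D ↦ CD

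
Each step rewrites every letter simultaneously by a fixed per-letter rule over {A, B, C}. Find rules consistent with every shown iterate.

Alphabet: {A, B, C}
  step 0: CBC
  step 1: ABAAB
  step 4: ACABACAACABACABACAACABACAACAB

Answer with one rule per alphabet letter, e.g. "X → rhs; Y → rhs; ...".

  step 0 ⇒ step 1: CBC ⇒ AB·A·AB
    B ↦ A
    C ↦ AB
    A ↦ AC  (constrained at step 1)

A->AC, B->A, C->AB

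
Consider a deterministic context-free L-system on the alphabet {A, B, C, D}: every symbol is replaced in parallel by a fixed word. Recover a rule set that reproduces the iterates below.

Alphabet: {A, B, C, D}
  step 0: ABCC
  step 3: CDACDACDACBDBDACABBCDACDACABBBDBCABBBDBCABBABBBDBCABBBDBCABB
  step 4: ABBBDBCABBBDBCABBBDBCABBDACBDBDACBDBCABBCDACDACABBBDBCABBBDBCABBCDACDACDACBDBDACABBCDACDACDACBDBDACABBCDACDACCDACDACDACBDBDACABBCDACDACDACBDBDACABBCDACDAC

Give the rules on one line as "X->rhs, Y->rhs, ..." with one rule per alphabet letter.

A->C, B->DAC, C->ABB, D->BDB

  step 3 ⇒ step 4: CDACDACDACBDBDACABBCDACDACABBBDBCABBBDBCABBABBBDBCABBBDBCABB ⇒ ABB·BDB·C·ABB·BDB·C·ABB·BDB·C·ABB·DAC·BDB·DAC·BDB·C·ABB·C·DAC·DAC·ABB·BDB·C·ABB·BDB·C·ABB·C·DAC·DAC·DAC·BDB·DAC·ABB·C·DAC·DAC·DAC·BDB·DAC·ABB·C·DAC·DAC·C·DAC·DAC·DAC·BDB·DAC·ABB·C·DAC·DAC·DAC·BDB·DAC·ABB·C·DAC·DAC
    A ↦ C
    B ↦ DAC
    C ↦ ABB
    D ↦ BDB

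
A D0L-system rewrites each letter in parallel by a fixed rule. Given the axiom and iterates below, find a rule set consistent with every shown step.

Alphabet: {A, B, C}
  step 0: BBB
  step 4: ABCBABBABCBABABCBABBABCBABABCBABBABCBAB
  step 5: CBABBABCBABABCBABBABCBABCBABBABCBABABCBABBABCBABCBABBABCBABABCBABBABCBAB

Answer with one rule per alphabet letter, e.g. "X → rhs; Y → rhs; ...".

  step 4 ⇒ step 5: ABCBABBABCBABABCBABBABCBABABCBABBABCBAB ⇒ CB·AB·B·AB·CB·AB·AB·CB·AB·B·AB·CB·AB·CB·AB·B·AB·CB·AB·AB·CB·AB·B·AB·CB·AB·CB·AB·B·AB·CB·AB·AB·CB·AB·B·AB·CB·AB
    A ↦ CB
    B ↦ AB
    C ↦ B

A->CB, B->AB, C->B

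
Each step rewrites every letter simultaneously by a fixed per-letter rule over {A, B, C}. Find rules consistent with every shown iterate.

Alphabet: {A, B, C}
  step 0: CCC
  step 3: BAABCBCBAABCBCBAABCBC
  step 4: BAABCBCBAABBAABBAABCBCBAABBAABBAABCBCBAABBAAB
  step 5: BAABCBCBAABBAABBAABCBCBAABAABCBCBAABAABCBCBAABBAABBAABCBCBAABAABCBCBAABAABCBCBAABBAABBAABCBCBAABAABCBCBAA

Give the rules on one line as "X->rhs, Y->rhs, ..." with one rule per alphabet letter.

A->BC, B->BAA, C->B

  step 4 ⇒ step 5: BAABCBCBAABBAABBAABCBCBAABBAABBAABCBCBAABBAAB ⇒ BAA·BC·BC·BAA·B·BAA·B·BAA·BC·BC·BAA·BAA·BC·BC·BAA·BAA·BC·BC·BAA·B·BAA·B·BAA·BC·BC·BAA·BAA·BC·BC·BAA·BAA·BC·BC·BAA·B·BAA·B·BAA·BC·BC·BAA·BAA·BC·BC·BAA
    A ↦ BC
    B ↦ BAA
    C ↦ B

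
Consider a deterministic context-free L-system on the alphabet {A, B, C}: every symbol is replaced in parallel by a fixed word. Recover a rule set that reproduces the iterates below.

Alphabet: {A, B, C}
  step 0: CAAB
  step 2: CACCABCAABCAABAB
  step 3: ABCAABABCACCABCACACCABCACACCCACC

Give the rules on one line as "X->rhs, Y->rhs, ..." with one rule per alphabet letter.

A->CA, B->CC, C->AB

  step 2 ⇒ step 3: CACCABCAABCAABAB ⇒ AB·CA·AB·AB·CA·CC·AB·CA·CA·CC·AB·CA·CA·CC·CA·CC
    A ↦ CA
    B ↦ CC
    C ↦ AB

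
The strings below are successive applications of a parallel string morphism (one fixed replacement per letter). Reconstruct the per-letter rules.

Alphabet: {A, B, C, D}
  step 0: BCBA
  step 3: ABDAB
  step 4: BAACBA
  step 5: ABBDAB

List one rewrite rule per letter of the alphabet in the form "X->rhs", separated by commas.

A->B, B->A, C->D, D->AC

  step 4 ⇒ step 5: BAACBA ⇒ A·B·B·D·A·B
    A ↦ B
    B ↦ A
    C ↦ D
  step 3 ⇒ step 4: ABDAB ⇒ B·A·AC·B·A
    D ↦ AC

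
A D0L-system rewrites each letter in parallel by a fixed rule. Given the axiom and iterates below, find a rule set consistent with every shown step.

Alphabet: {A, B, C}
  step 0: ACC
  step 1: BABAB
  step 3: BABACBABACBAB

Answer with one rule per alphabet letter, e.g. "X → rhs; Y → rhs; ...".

A->B, B->AC, C->AB

  step 0 ⇒ step 1: ACC ⇒ B·AB·AB
    A ↦ B
    C ↦ AB
    B ↦ AC  (constrained at step 1)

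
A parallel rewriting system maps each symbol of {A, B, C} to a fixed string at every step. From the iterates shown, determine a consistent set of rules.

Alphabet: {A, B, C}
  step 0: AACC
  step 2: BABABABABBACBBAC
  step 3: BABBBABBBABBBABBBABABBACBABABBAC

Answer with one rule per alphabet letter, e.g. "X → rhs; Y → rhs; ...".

  step 2 ⇒ step 3: BABABABABBACBBAC ⇒ BA·BB·BA·BB·BA·BB·BA·BB·BA·BA·BB·AC·BA·BA·BB·AC
    A ↦ BB
    B ↦ BA
    C ↦ AC

A->BB, B->BA, C->AC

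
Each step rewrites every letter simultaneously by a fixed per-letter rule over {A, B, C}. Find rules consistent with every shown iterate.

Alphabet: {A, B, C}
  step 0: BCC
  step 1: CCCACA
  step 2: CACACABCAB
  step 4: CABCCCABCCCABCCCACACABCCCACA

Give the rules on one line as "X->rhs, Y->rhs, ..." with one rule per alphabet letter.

A->B, B->CC, C->CA

  step 1 ⇒ step 2: CCCACA ⇒ CA·CA·CA·B·CA·B
    A ↦ B
    C ↦ CA
  step 0 ⇒ step 1: BCC ⇒ CC·CA·CA
    B ↦ CC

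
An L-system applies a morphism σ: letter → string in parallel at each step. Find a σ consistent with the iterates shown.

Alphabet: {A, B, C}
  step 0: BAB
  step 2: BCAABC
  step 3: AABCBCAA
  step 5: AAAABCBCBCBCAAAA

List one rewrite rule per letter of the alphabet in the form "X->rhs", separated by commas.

A->BC, B->A, C->A

  step 2 ⇒ step 3: BCAABC ⇒ A·A·BC·BC·A·A
    A ↦ BC
    B ↦ A
    C ↦ A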